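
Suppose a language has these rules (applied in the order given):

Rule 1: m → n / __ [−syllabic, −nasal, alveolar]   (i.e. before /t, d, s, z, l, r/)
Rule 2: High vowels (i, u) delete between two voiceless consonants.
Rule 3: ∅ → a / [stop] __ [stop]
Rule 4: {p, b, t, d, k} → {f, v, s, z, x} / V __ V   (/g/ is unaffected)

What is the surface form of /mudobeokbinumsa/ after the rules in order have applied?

Rule 1 (nasal place assimilation): /m/ precedes the alveolar consonant /s/, so it assimilates in place to [n]. /mudobeokbinumsa/ → mudobeokbinunsa.
Rule 2 (high vowel syncope): no segment meets the environment; /mudobeokbinunsa/ is unchanged.
Rule 3 (stop-cluster a-epenthesis): /k/ and /b/ form a stop–stop cluster, so [a] is inserted between them. /mudobeokbinunsa/ → mudobeokabinunsa.
Rule 4 (intervocalic spirantization): /d/ is a stop between vowels /u/ and /o/, so it spirantizes to the fricative [z]. /b/ is a stop between vowels /o/ and /e/, so it spirantizes to the fricative [v]. /k/ is a stop between vowels /o/ and /a/, so it spirantizes to the fricative [x]. /b/ is a stop between vowels /a/ and /i/, so it spirantizes to the fricative [v]. /mudobeokabinunsa/ → muzoveoxavinunsa.

muzoveoxavinunsa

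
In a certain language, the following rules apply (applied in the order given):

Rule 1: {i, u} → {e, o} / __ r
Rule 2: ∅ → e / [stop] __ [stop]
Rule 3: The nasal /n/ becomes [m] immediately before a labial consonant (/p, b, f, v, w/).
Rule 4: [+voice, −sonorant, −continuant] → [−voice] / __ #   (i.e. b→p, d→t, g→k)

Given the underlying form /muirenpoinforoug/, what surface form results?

Rule 1 (pre-rhotic lowering): /i/ is a high vowel immediately before /r/, so it lowers to [e]. /muirenpoinforoug/ → muerenpoinforoug.
Rule 2 (stop-cluster e-epenthesis): no segment meets the environment; /muerenpoinforoug/ is unchanged.
Rule 3 (nasal place assimilation): /n/ precedes the labial consonant /p/, so it assimilates in place to [m]. /n/ precedes the labial consonant /f/, so it assimilates in place to [m]. /muerenpoinforoug/ → muerempoimforoug.
Rule 4 (final devoicing): /g/ is a voiced stop in word-final position, so it devoices to [k]. /muerempoimforoug/ → muerempoimforouk.

muerempoimforouk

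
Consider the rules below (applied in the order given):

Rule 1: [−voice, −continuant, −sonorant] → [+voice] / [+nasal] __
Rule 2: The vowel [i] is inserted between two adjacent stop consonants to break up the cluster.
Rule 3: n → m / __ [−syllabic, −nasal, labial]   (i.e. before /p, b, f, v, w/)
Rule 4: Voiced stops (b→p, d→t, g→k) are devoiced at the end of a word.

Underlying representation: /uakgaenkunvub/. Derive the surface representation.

Rule 1 (post-nasal voicing): /k/ is a voiceless stop immediately after the nasal /n/, so it voices to [g]. /uakgaenkunvub/ → uakgaengunvub.
Rule 2 (stop-cluster i-epenthesis): /k/ and /g/ form a stop–stop cluster, so [i] is inserted between them. /uakgaengunvub/ → uakigaengunvub.
Rule 3 (nasal place assimilation): /n/ precedes the labial consonant /v/, so it assimilates in place to [m]. /uakigaengunvub/ → uakigaengumvub.
Rule 4 (final devoicing): /b/ is a voiced stop in word-final position, so it devoices to [p]. /uakigaengumvub/ → uakigaengumvup.

uakigaengumvup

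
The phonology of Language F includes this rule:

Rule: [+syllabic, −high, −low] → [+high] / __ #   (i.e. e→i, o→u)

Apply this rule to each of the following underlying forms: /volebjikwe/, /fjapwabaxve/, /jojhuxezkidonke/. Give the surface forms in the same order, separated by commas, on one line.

/volebjikwe/: /e/ is a mid vowel in word-final position, so it raises to [i]. → [volebjikwi].
/fjapwabaxve/: /e/ is a mid vowel in word-final position, so it raises to [i]. → [fjapwabaxvi].
/jojhuxezkidonke/: /e/ is a mid vowel in word-final position, so it raises to [i]. → [jojhuxezkidonki].

volebjikwi, fjapwabaxvi, jojhuxezkidonki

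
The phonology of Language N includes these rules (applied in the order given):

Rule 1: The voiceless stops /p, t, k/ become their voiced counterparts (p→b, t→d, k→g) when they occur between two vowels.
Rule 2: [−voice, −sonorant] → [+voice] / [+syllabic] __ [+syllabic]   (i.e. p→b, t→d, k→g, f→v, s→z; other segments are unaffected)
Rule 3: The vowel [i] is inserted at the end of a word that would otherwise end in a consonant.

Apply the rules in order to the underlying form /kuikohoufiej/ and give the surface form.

Rule 1 (intervocalic voicing): /k/ is a voiceless stop between vowels /i/ and /o/, so it voices to [g]. /kuikohoufiej/ → kuigohoufiej.
Rule 2 (intervocalic voicing): /f/ is a voiceless obstruent between vowels /u/ and /i/, so it voices to [v]. /kuigohoufiej/ → kuigohouviej.
Rule 3 (final i-epenthesis): the form ends in the consonant /j/, so [i] is inserted word-finally. /kuigohouviej/ → kuigohouvieji.

kuigohouvieji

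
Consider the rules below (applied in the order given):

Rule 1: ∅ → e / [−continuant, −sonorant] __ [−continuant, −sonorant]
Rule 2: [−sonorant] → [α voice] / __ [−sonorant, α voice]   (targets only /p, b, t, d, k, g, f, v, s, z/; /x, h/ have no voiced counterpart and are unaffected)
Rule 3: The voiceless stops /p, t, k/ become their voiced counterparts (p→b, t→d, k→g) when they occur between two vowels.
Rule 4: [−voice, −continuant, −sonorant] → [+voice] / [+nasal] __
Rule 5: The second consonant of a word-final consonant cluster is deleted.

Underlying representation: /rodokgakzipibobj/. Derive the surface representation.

rodogegagzibibob

Rule 1 (stop-cluster e-epenthesis): /k/ and /g/ form a stop–stop cluster, so [e] is inserted between them. /rodokgakzipibobj/ → rodokegakzipibobj.
Rule 2 (regressive voicing assimilation): /k/ precedes the voiced obstruent /z/, so it voices to [g] by assimilation. /rodokegakzipibobj/ → rodokegagzipibobj.
Rule 3 (intervocalic voicing): /k/ is a voiceless stop between vowels /o/ and /e/, so it voices to [g]. /p/ is a voiceless stop between vowels /i/ and /i/, so it voices to [b]. /rodokegagzipibobj/ → rodogegagzibibobj.
Rule 4 (post-nasal voicing): no segment meets the environment; /rodogegagzibibobj/ is unchanged.
Rule 5 (final cluster simplification): /j/ is the second consonant of a word-final cluster /bj/, so it deletes. /rodogegagzibibobj/ → rodogegagzibibob.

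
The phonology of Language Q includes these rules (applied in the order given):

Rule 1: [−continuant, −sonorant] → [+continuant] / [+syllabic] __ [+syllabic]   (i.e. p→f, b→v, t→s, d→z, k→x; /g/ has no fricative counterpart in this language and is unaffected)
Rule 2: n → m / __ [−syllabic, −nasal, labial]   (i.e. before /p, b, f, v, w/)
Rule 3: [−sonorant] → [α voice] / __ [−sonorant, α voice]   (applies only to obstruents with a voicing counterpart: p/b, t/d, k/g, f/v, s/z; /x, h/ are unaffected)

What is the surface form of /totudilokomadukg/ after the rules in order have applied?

tosuziloxomazugg

Rule 1 (intervocalic spirantization): /t/ is a stop between vowels /o/ and /u/, so it spirantizes to the fricative [s]. /d/ is a stop between vowels /u/ and /i/, so it spirantizes to the fricative [z]. /k/ is a stop between vowels /o/ and /o/, so it spirantizes to the fricative [x]. /d/ is a stop between vowels /a/ and /u/, so it spirantizes to the fricative [z]. /totudilokomadukg/ → tosuziloxomazukg.
Rule 2 (nasal place assimilation): no segment meets the environment; /tosuziloxomazukg/ is unchanged.
Rule 3 (regressive voicing assimilation): /k/ precedes the voiced obstruent /g/, so it voices to [g] by assimilation. /tosuziloxomazukg/ → tosuziloxomazugg.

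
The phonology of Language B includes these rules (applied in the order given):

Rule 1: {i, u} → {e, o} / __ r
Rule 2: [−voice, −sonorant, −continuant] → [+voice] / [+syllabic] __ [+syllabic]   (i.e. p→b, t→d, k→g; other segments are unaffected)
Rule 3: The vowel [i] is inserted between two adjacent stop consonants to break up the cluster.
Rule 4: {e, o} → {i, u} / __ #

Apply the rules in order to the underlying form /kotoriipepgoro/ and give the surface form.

Rule 1 (pre-rhotic lowering): no segment meets the environment; /kotoriipepgoro/ is unchanged.
Rule 2 (intervocalic voicing): /t/ is a voiceless stop between vowels /o/ and /o/, so it voices to [d]. /p/ is a voiceless stop between vowels /i/ and /e/, so it voices to [b]. /kotoriipepgoro/ → kodoriibepgoro.
Rule 3 (stop-cluster i-epenthesis): /p/ and /g/ form a stop–stop cluster, so [i] is inserted between them. /kodoriibepgoro/ → kodoriibepigoro.
Rule 4 (final vowel raising): /o/ is a mid vowel in word-final position, so it raises to [u]. /kodoriibepigoro/ → kodoriibepigoru.

kodoriibepigoru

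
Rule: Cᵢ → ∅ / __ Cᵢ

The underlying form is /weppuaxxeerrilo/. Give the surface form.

/pp/ is a geminate; the first /p/ deletes.
/xx/ is a geminate; the first /x/ deletes.
/rr/ is a geminate; the first /r/ deletes.
The other instances of /w/, /p/, /x/, /r/, /l/ do not occur in the required environment and remain unchanged.
Surface form: [wepuaxeerilo].

wepuaxeerilo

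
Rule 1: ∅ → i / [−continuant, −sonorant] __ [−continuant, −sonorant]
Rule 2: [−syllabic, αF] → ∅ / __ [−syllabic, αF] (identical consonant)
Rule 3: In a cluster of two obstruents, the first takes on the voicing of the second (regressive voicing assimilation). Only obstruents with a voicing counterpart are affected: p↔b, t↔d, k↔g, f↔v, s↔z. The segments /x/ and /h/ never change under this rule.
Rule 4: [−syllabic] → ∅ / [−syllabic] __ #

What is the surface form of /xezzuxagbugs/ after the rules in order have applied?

xezuxagibuk

Rule 1 (stop-cluster i-epenthesis): /g/ and /b/ form a stop–stop cluster, so [i] is inserted between them. /xezzuxagbugs/ → xezzuxagibugs.
Rule 2 (degemination): /zz/ is a geminate; the first /z/ deletes. /xezzuxagibugs/ → xezuxagibugs.
Rule 3 (regressive voicing assimilation): /g/ precedes the voiceless obstruent /s/, so it devoices to [k] by assimilation. /xezuxagibugs/ → xezuxagibuks.
Rule 4 (final cluster simplification): /s/ is the second consonant of a word-final cluster /ks/, so it deletes. /xezuxagibuks/ → xezuxagibuk.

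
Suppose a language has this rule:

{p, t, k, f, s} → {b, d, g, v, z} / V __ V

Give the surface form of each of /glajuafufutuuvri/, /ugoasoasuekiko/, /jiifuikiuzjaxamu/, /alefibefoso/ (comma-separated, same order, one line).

/glajuafufutuuvri/: /f/ is a voiceless obstruent between vowels /a/ and /u/, so it voices to [v]. /f/ is a voiceless obstruent between vowels /u/ and /u/, so it voices to [v]. /t/ is a voiceless obstruent between vowels /u/ and /u/, so it voices to [d]. → [glajuavuvuduuvri].
/ugoasoasuekiko/: /s/ is a voiceless obstruent between vowels /a/ and /o/, so it voices to [z]. /s/ is a voiceless obstruent between vowels /a/ and /u/, so it voices to [z]. /k/ is a voiceless obstruent between vowels /e/ and /i/, so it voices to [g]. /k/ is a voiceless obstruent between vowels /i/ and /o/, so it voices to [g]. → [ugoazoazuegigo].
/jiifuikiuzjaxamu/: /f/ is a voiceless obstruent between vowels /i/ and /u/, so it voices to [v]. /k/ is a voiceless obstruent between vowels /i/ and /i/, so it voices to [g]. → [jiivuigiuzjaxamu].
/alefibefoso/: /f/ is a voiceless obstruent between vowels /e/ and /i/, so it voices to [v]. /f/ is a voiceless obstruent between vowels /e/ and /o/, so it voices to [v]. /s/ is a voiceless obstruent between vowels /o/ and /o/, so it voices to [z]. → [alevibevozo].

glajuavuvuduuvri, ugoazoazuegigo, jiivuigiuzjaxamu, alevibevozo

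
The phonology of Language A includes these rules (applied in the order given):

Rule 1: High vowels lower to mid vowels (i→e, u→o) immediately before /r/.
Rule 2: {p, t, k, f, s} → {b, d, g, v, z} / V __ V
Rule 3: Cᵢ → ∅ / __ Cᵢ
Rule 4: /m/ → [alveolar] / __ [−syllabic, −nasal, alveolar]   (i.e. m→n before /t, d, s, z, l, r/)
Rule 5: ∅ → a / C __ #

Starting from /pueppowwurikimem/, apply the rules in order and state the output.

Rule 1 (pre-rhotic lowering): /u/ is a high vowel immediately before /r/, so it lowers to [o]. /pueppowwurikimem/ → pueppowworikimem.
Rule 2 (intervocalic voicing): /k/ is a voiceless obstruent between vowels /i/ and /i/, so it voices to [g]. /pueppowworikimem/ → pueppowworigimem.
Rule 3 (degemination): /pp/ is a geminate; the first /p/ deletes. /ww/ is a geminate; the first /w/ deletes. /pueppowworigimem/ → puepoworigimem.
Rule 4 (nasal place assimilation): no segment meets the environment; /puepoworigimem/ is unchanged.
Rule 5 (final a-epenthesis): the form ends in the consonant /m/, so [a] is inserted word-finally. /puepoworigimem/ → puepoworigimema.

puepoworigimema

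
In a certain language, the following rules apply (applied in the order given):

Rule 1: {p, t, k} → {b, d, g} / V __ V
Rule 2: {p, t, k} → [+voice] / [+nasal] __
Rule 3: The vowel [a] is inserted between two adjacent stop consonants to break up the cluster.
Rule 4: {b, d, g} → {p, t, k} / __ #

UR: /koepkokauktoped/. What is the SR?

koepakogaukatobet

Rule 1 (intervocalic voicing): /k/ is a voiceless stop between vowels /o/ and /a/, so it voices to [g]. /p/ is a voiceless stop between vowels /o/ and /e/, so it voices to [b]. /koepkokauktoped/ → koepkogauktobed.
Rule 2 (post-nasal voicing): no segment meets the environment; /koepkogauktobed/ is unchanged.
Rule 3 (stop-cluster a-epenthesis): /p/ and /k/ form a stop–stop cluster, so [a] is inserted between them. /k/ and /t/ form a stop–stop cluster, so [a] is inserted between them. /koepkogauktobed/ → koepakogaukatobed.
Rule 4 (final devoicing): /d/ is a voiced stop in word-final position, so it devoices to [t]. /koepakogaukatobed/ → koepakogaukatobet.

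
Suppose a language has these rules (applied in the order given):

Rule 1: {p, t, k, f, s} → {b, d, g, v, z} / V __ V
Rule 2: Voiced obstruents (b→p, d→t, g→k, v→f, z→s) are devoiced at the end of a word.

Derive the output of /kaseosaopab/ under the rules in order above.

Rule 1 (intervocalic voicing): /s/ is a voiceless obstruent between vowels /a/ and /e/, so it voices to [z]. /s/ is a voiceless obstruent between vowels /o/ and /a/, so it voices to [z]. /p/ is a voiceless obstruent between vowels /o/ and /a/, so it voices to [b]. /kaseosaopab/ → kazeozaobab.
Rule 2 (final devoicing): /b/ is a voiced obstruent in word-final position, so it devoices to [p]. /kazeozaobab/ → kazeozaobap.

kazeozaobap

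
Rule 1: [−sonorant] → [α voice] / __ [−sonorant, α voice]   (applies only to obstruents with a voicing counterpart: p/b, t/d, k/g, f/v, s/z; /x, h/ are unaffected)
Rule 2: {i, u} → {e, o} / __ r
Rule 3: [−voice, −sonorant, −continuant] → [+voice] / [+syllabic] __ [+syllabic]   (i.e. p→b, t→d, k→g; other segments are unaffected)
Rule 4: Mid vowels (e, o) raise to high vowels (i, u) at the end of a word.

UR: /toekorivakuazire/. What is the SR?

toegorivaguazeri

Rule 1 (regressive voicing assimilation): no segment meets the environment; /toekorivakuazire/ is unchanged.
Rule 2 (pre-rhotic lowering): /i/ is a high vowel immediately before /r/, so it lowers to [e]. /toekorivakuazire/ → toekorivakuazere.
Rule 3 (intervocalic voicing): /k/ is a voiceless stop between vowels /e/ and /o/, so it voices to [g]. /k/ is a voiceless stop between vowels /a/ and /u/, so it voices to [g]. /toekorivakuazere/ → toegorivaguazere.
Rule 4 (final vowel raising): /e/ is a mid vowel in word-final position, so it raises to [i]. /toegorivaguazere/ → toegorivaguazeri.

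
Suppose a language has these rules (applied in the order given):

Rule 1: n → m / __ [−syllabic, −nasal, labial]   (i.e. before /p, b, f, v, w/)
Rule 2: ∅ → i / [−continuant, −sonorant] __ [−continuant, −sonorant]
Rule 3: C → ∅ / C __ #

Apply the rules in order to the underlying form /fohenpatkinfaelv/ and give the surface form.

fohempatikimfael

Rule 1 (nasal place assimilation): /n/ precedes the labial consonant /p/, so it assimilates in place to [m]. /n/ precedes the labial consonant /f/, so it assimilates in place to [m]. /fohenpatkinfaelv/ → fohempatkimfaelv.
Rule 2 (stop-cluster i-epenthesis): /t/ and /k/ form a stop–stop cluster, so [i] is inserted between them. /fohempatkimfaelv/ → fohempatikimfaelv.
Rule 3 (final cluster simplification): /v/ is the second consonant of a word-final cluster /lv/, so it deletes. /fohempatikimfaelv/ → fohempatikimfael.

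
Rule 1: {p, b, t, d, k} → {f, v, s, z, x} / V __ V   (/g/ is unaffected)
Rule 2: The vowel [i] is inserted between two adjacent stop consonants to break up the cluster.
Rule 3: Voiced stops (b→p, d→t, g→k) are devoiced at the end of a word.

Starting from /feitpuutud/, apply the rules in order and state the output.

Rule 1 (intervocalic spirantization): /t/ is a stop between vowels /u/ and /u/, so it spirantizes to the fricative [s]. /feitpuutud/ → feitpuusud.
Rule 2 (stop-cluster i-epenthesis): /t/ and /p/ form a stop–stop cluster, so [i] is inserted between them. /feitpuusud/ → feitipuusud.
Rule 3 (final devoicing): /d/ is a voiced stop in word-final position, so it devoices to [t]. /feitipuusud/ → feitipuusut.

feitipuusut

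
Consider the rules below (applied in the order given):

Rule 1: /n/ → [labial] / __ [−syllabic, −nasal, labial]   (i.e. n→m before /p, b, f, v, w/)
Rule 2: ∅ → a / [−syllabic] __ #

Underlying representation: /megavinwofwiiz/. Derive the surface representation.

megavimwofwiiza

Rule 1 (nasal place assimilation): /n/ precedes the labial consonant /w/, so it assimilates in place to [m]. /megavinwofwiiz/ → megavimwofwiiz.
Rule 2 (final a-epenthesis): the form ends in the consonant /z/, so [a] is inserted word-finally. /megavimwofwiiz/ → megavimwofwiiza.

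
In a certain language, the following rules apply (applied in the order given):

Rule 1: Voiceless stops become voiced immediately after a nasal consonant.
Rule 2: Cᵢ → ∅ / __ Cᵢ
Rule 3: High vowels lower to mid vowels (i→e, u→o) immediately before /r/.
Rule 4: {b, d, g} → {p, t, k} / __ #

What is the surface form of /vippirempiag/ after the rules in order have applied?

viperembiak

Rule 1 (post-nasal voicing): /p/ is a voiceless stop immediately after the nasal /m/, so it voices to [b]. /vippirempiag/ → vippirembiag.
Rule 2 (degemination): /pp/ is a geminate; the first /p/ deletes. /vippirembiag/ → vipirembiag.
Rule 3 (pre-rhotic lowering): /i/ is a high vowel immediately before /r/, so it lowers to [e]. /vipirembiag/ → viperembiag.
Rule 4 (final devoicing): /g/ is a voiced stop in word-final position, so it devoices to [k]. /viperembiag/ → viperembiak.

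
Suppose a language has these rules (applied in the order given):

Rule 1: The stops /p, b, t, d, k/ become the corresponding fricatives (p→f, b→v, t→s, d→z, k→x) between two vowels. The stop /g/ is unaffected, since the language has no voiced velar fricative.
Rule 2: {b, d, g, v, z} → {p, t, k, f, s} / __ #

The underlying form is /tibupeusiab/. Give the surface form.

tivufeusiap

Rule 1 (intervocalic spirantization): /b/ is a stop between vowels /i/ and /u/, so it spirantizes to the fricative [v]. /p/ is a stop between vowels /u/ and /e/, so it spirantizes to the fricative [f]. /tibupeusiab/ → tivufeusiab.
Rule 2 (final devoicing): /b/ is a voiced obstruent in word-final position, so it devoices to [p]. /tivufeusiab/ → tivufeusiap.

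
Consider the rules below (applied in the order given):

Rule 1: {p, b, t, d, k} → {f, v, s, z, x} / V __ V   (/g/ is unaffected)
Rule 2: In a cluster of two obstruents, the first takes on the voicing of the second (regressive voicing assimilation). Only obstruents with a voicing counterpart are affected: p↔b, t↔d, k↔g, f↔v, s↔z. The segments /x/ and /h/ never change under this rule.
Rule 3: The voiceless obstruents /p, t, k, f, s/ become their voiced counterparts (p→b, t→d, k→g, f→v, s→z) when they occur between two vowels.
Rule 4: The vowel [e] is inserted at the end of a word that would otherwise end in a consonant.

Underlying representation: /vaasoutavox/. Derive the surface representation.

Rule 1 (intervocalic spirantization): /t/ is a stop between vowels /u/ and /a/, so it spirantizes to the fricative [s]. /vaasoutavox/ → vaasousavox.
Rule 2 (regressive voicing assimilation): no segment meets the environment; /vaasousavox/ is unchanged.
Rule 3 (intervocalic voicing): /s/ is a voiceless obstruent between vowels /a/ and /o/, so it voices to [z]. /s/ is a voiceless obstruent between vowels /u/ and /a/, so it voices to [z]. /vaasousavox/ → vaazouzavox.
Rule 4 (final e-epenthesis): the form ends in the consonant /x/, so [e] is inserted word-finally. /vaazouzavox/ → vaazouzavoxe.

vaazouzavoxe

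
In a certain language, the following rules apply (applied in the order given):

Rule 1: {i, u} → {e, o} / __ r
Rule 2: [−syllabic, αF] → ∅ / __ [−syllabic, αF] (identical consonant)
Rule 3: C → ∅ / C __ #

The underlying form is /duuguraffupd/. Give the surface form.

duugorafup

Rule 1 (pre-rhotic lowering): /u/ is a high vowel immediately before /r/, so it lowers to [o]. /duuguraffupd/ → duugoraffupd.
Rule 2 (degemination): /ff/ is a geminate; the first /f/ deletes. /duugoraffupd/ → duugorafupd.
Rule 3 (final cluster simplification): /d/ is the second consonant of a word-final cluster /pd/, so it deletes. /duugorafupd/ → duugorafup.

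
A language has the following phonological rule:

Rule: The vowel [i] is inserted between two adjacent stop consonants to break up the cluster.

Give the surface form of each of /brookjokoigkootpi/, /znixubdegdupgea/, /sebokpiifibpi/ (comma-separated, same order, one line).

/brookjokoigkootpi/: /g/ and /k/ form a stop–stop cluster, so [i] is inserted between them. /t/ and /p/ form a stop–stop cluster, so [i] is inserted between them. → [brookjokoigikootipi].
/znixubdegdupgea/: /b/ and /d/ form a stop–stop cluster, so [i] is inserted between them. /g/ and /d/ form a stop–stop cluster, so [i] is inserted between them. /p/ and /g/ form a stop–stop cluster, so [i] is inserted between them. → [znixubidegidupigea].
/sebokpiifibpi/: /k/ and /p/ form a stop–stop cluster, so [i] is inserted between them. /b/ and /p/ form a stop–stop cluster, so [i] is inserted between them. → [sebokipiifibipi].

brookjokoigikootipi, znixubidegidupigea, sebokipiifibipi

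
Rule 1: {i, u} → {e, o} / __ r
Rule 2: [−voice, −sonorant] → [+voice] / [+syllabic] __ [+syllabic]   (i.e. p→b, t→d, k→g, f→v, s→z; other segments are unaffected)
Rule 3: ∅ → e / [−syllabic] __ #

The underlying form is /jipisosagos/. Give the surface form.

Rule 1 (pre-rhotic lowering): no segment meets the environment; /jipisosagos/ is unchanged.
Rule 2 (intervocalic voicing): /p/ is a voiceless obstruent between vowels /i/ and /i/, so it voices to [b]. /s/ is a voiceless obstruent between vowels /i/ and /o/, so it voices to [z]. /s/ is a voiceless obstruent between vowels /o/ and /a/, so it voices to [z]. /jipisosagos/ → jibizozagos.
Rule 3 (final e-epenthesis): the form ends in the consonant /s/, so [e] is inserted word-finally. /jibizozagos/ → jibizozagose.

jibizozagose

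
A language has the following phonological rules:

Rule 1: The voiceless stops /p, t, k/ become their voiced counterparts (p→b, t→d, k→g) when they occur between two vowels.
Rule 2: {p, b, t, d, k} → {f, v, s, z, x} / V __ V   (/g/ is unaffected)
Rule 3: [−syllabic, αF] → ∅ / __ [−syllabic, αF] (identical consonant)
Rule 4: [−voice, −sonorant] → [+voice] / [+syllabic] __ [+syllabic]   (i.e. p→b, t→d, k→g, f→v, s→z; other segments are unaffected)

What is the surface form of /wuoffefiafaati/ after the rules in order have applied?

Rule 1 (intervocalic voicing): /t/ is a voiceless stop between vowels /a/ and /i/, so it voices to [d]. /wuoffefiafaati/ → wuoffefiafaadi.
Rule 2 (intervocalic spirantization): /d/ is a stop between vowels /a/ and /i/, so it spirantizes to the fricative [z]. /wuoffefiafaadi/ → wuoffefiafaazi.
Rule 3 (degemination): /ff/ is a geminate; the first /f/ deletes. /wuoffefiafaazi/ → wuofefiafaazi.
Rule 4 (intervocalic voicing): /f/ is a voiceless obstruent between vowels /o/ and /e/, so it voices to [v]. /f/ is a voiceless obstruent between vowels /e/ and /i/, so it voices to [v]. /f/ is a voiceless obstruent between vowels /a/ and /a/, so it voices to [v]. /wuofefiafaazi/ → wuoveviavaazi.

wuoveviavaazi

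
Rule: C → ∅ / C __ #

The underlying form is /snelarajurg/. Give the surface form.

/g/ is the second consonant of a word-final cluster /rg/, so it deletes.
Surface form: [snelarajur].

snelarajur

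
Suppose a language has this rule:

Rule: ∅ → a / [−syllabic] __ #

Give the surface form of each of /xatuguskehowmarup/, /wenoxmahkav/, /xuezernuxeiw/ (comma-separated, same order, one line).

xatuguskehowmarupa, wenoxmahkava, xuezernuxeiwa

/xatuguskehowmarup/: the form ends in the consonant /p/, so [a] is inserted word-finally. → [xatuguskehowmarupa].
/wenoxmahkav/: the form ends in the consonant /v/, so [a] is inserted word-finally. → [wenoxmahkava].
/xuezernuxeiw/: the form ends in the consonant /w/, so [a] is inserted word-finally. → [xuezernuxeiwa].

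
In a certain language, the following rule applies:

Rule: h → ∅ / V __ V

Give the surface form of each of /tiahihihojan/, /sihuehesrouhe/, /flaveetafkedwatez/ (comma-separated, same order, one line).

/tiahihihojan/: /h/ occurs between vowels /a/ and /i/, so it deletes. /h/ occurs between vowels /i/ and /i/, so it deletes. /h/ occurs between vowels /i/ and /o/, so it deletes. → [tiaiiojan].
/sihuehesrouhe/: /h/ occurs between vowels /i/ and /u/, so it deletes. /h/ occurs between vowels /e/ and /e/, so it deletes. /h/ occurs between vowels /u/ and /e/, so it deletes. → [siueesroue].
/flaveetafkedwatez/: the rule's environment is not met; surfaces unchanged as [flaveetafkedwatez].

tiaiiojan, siueesroue, flaveetafkedwatez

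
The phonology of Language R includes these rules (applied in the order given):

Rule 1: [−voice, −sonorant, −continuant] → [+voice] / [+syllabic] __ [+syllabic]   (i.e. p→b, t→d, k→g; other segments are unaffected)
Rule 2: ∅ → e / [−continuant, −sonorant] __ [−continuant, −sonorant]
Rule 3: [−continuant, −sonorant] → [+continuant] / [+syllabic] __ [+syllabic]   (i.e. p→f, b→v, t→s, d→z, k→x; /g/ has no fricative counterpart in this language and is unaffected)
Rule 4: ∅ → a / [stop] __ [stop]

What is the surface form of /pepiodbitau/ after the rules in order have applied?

peviozevizau

Rule 1 (intervocalic voicing): /p/ is a voiceless stop between vowels /e/ and /i/, so it voices to [b]. /t/ is a voiceless stop between vowels /i/ and /a/, so it voices to [d]. /pepiodbitau/ → pebiodbidau.
Rule 2 (stop-cluster e-epenthesis): /d/ and /b/ form a stop–stop cluster, so [e] is inserted between them. /pebiodbidau/ → pebiodebidau.
Rule 3 (intervocalic spirantization): /b/ is a stop between vowels /e/ and /i/, so it spirantizes to the fricative [v]. /d/ is a stop between vowels /o/ and /e/, so it spirantizes to the fricative [z]. /b/ is a stop between vowels /e/ and /i/, so it spirantizes to the fricative [v]. /d/ is a stop between vowels /i/ and /a/, so it spirantizes to the fricative [z]. /pebiodebidau/ → peviozevizau.
Rule 4 (stop-cluster a-epenthesis): no segment meets the environment; /peviozevizau/ is unchanged.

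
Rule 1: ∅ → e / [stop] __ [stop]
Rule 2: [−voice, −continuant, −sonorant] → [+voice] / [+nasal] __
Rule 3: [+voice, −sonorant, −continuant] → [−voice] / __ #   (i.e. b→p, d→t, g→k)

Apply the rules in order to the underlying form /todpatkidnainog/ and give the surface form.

todepatekidnainok

Rule 1 (stop-cluster e-epenthesis): /d/ and /p/ form a stop–stop cluster, so [e] is inserted between them. /t/ and /k/ form a stop–stop cluster, so [e] is inserted between them. /todpatkidnainog/ → todepatekidnainog.
Rule 2 (post-nasal voicing): no segment meets the environment; /todepatekidnainog/ is unchanged.
Rule 3 (final devoicing): /g/ is a voiced stop in word-final position, so it devoices to [k]. /todepatekidnainog/ → todepatekidnainok.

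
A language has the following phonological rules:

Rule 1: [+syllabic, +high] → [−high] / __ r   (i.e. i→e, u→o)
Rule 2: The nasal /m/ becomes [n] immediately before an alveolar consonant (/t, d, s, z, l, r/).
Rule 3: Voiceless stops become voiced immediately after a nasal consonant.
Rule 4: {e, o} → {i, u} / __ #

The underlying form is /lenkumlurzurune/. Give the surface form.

lengunlorzoruni

Rule 1 (pre-rhotic lowering): /u/ is a high vowel immediately before /r/, so it lowers to [o]. /u/ is a high vowel immediately before /r/, so it lowers to [o]. /lenkumlurzurune/ → lenkumlorzorune.
Rule 2 (nasal place assimilation): /m/ precedes the alveolar consonant /l/, so it assimilates in place to [n]. /lenkumlorzorune/ → lenkunlorzorune.
Rule 3 (post-nasal voicing): /k/ is a voiceless stop immediately after the nasal /n/, so it voices to [g]. /lenkunlorzorune/ → lengunlorzorune.
Rule 4 (final vowel raising): /e/ is a mid vowel in word-final position, so it raises to [i]. /lengunlorzorune/ → lengunlorzoruni.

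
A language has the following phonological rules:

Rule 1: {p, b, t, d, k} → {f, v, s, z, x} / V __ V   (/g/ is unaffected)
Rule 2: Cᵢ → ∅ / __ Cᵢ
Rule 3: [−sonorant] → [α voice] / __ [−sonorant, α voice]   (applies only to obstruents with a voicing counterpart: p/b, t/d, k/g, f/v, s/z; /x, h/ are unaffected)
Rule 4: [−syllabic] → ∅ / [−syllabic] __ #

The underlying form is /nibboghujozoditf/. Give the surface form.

Rule 1 (intervocalic spirantization): /d/ is a stop between vowels /o/ and /i/, so it spirantizes to the fricative [z]. /nibboghujozoditf/ → nibboghujozozitf.
Rule 2 (degemination): /bb/ is a geminate; the first /b/ deletes. /nibboghujozozitf/ → niboghujozozitf.
Rule 3 (regressive voicing assimilation): /g/ precedes the voiceless obstruent /h/, so it devoices to [k] by assimilation. /niboghujozozitf/ → nibokhujozozitf.
Rule 4 (final cluster simplification): /f/ is the second consonant of a word-final cluster /tf/, so it deletes. /nibokhujozozitf/ → nibokhujozozit.

nibokhujozozit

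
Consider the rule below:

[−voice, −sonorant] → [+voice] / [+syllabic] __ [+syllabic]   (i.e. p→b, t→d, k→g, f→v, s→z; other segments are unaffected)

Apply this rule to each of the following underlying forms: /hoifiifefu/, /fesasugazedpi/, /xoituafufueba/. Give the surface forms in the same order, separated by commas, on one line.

/hoifiifefu/: /f/ is a voiceless obstruent between vowels /i/ and /i/, so it voices to [v]. /f/ is a voiceless obstruent between vowels /i/ and /e/, so it voices to [v]. /f/ is a voiceless obstruent between vowels /e/ and /u/, so it voices to [v]. → [hoiviivevu].
/fesasugazedpi/: /s/ is a voiceless obstruent between vowels /e/ and /a/, so it voices to [z]. /s/ is a voiceless obstruent between vowels /a/ and /u/, so it voices to [z]. → [fezazugazedpi].
/xoituafufueba/: /t/ is a voiceless obstruent between vowels /i/ and /u/, so it voices to [d]. /f/ is a voiceless obstruent between vowels /a/ and /u/, so it voices to [v]. /f/ is a voiceless obstruent between vowels /u/ and /u/, so it voices to [v]. → [xoiduavuvueba].

hoiviivevu, fezazugazedpi, xoiduavuvueba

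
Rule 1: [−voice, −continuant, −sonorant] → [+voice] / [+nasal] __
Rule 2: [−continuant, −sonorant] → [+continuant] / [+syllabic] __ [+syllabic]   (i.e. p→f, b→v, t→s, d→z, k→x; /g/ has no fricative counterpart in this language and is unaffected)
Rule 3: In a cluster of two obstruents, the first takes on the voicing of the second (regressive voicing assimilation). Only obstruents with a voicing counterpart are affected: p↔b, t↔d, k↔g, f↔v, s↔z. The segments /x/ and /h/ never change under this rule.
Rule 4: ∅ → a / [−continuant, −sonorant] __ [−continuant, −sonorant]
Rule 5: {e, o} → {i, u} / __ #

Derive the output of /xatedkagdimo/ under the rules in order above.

Rule 1 (post-nasal voicing): no segment meets the environment; /xatedkagdimo/ is unchanged.
Rule 2 (intervocalic spirantization): /t/ is a stop between vowels /a/ and /e/, so it spirantizes to the fricative [s]. /xatedkagdimo/ → xasedkagdimo.
Rule 3 (regressive voicing assimilation): /d/ precedes the voiceless obstruent /k/, so it devoices to [t] by assimilation. /xasedkagdimo/ → xasetkagdimo.
Rule 4 (stop-cluster a-epenthesis): /t/ and /k/ form a stop–stop cluster, so [a] is inserted between them. /g/ and /d/ form a stop–stop cluster, so [a] is inserted between them. /xasetkagdimo/ → xasetakagadimo.
Rule 5 (final vowel raising): /o/ is a mid vowel in word-final position, so it raises to [u]. /xasetakagadimo/ → xasetakagadimu.

xasetakagadimu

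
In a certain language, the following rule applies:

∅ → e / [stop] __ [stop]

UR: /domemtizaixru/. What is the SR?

No segment of /domemtizaixru/ meets the structural description of the rule, so the form surfaces unchanged.

domemtizaixru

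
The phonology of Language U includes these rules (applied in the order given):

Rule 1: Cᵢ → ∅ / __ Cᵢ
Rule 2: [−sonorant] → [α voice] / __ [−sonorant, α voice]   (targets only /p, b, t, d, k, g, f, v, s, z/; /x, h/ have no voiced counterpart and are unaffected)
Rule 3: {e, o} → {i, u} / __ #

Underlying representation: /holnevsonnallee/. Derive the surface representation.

holnefsonalei

Rule 1 (degemination): /nn/ is a geminate; the first /n/ deletes. /ll/ is a geminate; the first /l/ deletes. /holnevsonnallee/ → holnevsonalee.
Rule 2 (regressive voicing assimilation): /v/ precedes the voiceless obstruent /s/, so it devoices to [f] by assimilation. /holnevsonalee/ → holnefsonalee.
Rule 3 (final vowel raising): /e/ is a mid vowel in word-final position, so it raises to [i]. /holnefsonalee/ → holnefsonalei.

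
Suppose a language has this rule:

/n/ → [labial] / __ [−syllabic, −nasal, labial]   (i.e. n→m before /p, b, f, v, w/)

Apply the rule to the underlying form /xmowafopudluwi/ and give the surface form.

No segment of /xmowafopudluwi/ meets the structural description of the rule, so the form surfaces unchanged.

xmowafopudluwi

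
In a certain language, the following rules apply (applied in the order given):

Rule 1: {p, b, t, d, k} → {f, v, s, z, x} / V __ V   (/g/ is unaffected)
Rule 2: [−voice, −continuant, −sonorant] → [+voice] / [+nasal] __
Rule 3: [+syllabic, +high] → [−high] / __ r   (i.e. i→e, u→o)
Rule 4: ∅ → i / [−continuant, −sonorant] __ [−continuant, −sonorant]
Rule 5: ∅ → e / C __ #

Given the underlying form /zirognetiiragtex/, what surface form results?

Rule 1 (intervocalic spirantization): /t/ is a stop between vowels /e/ and /i/, so it spirantizes to the fricative [s]. /zirognetiiragtex/ → zirognesiiragtex.
Rule 2 (post-nasal voicing): no segment meets the environment; /zirognesiiragtex/ is unchanged.
Rule 3 (pre-rhotic lowering): /i/ is a high vowel immediately before /r/, so it lowers to [e]. /i/ is a high vowel immediately before /r/, so it lowers to [e]. /zirognesiiragtex/ → zerognesieragtex.
Rule 4 (stop-cluster i-epenthesis): /g/ and /t/ form a stop–stop cluster, so [i] is inserted between them. /zerognesieragtex/ → zerognesieragitex.
Rule 5 (final e-epenthesis): the form ends in the consonant /x/, so [e] is inserted word-finally. /zerognesieragitex/ → zerognesieragitexe.

zerognesieragitexe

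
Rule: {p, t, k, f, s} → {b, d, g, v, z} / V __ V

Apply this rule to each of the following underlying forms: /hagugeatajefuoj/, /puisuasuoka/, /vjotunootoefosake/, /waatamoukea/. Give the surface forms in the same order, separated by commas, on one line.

hagugeadajevuoj, puizuazuoga, vjodunoodoevozage, waadamougea

/hagugeatajefuoj/: /t/ is a voiceless obstruent between vowels /a/ and /a/, so it voices to [d]. /f/ is a voiceless obstruent between vowels /e/ and /u/, so it voices to [v]. → [hagugeadajevuoj].
/puisuasuoka/: /s/ is a voiceless obstruent between vowels /i/ and /u/, so it voices to [z]. /s/ is a voiceless obstruent between vowels /a/ and /u/, so it voices to [z]. /k/ is a voiceless obstruent between vowels /o/ and /a/, so it voices to [g]. → [puizuazuoga].
/vjotunootoefosake/: /t/ is a voiceless obstruent between vowels /o/ and /u/, so it voices to [d]. /t/ is a voiceless obstruent between vowels /o/ and /o/, so it voices to [d]. /f/ is a voiceless obstruent between vowels /e/ and /o/, so it voices to [v]. /s/ is a voiceless obstruent between vowels /o/ and /a/, so it voices to [z]. /k/ is a voiceless obstruent between vowels /a/ and /e/, so it voices to [g]. → [vjodunoodoevozage].
/waatamoukea/: /t/ is a voiceless obstruent between vowels /a/ and /a/, so it voices to [d]. /k/ is a voiceless obstruent between vowels /u/ and /e/, so it voices to [g]. → [waadamougea].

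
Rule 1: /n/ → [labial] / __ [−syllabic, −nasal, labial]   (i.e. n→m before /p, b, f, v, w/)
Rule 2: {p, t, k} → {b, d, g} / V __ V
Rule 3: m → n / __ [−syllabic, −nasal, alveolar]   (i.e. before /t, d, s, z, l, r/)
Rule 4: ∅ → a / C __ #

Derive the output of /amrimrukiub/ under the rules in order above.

Rule 1 (nasal place assimilation): no segment meets the environment; /amrimrukiub/ is unchanged.
Rule 2 (intervocalic voicing): /k/ is a voiceless stop between vowels /u/ and /i/, so it voices to [g]. /amrimrukiub/ → amrimrugiub.
Rule 3 (nasal place assimilation): /m/ precedes the alveolar consonant /r/, so it assimilates in place to [n]. /m/ precedes the alveolar consonant /r/, so it assimilates in place to [n]. /amrimrugiub/ → anrinrugiub.
Rule 4 (final a-epenthesis): the form ends in the consonant /b/, so [a] is inserted word-finally. /anrinrugiub/ → anrinrugiuba.

anrinrugiuba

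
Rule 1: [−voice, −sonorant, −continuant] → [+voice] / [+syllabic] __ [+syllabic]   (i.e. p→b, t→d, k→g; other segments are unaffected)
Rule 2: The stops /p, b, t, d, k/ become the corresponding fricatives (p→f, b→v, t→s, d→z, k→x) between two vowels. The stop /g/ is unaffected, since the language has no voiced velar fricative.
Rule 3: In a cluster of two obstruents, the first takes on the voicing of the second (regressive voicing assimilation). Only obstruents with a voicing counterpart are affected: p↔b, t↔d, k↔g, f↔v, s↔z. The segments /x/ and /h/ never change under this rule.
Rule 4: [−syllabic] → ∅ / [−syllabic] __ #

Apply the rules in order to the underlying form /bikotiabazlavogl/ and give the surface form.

bigoziavazlavog

Rule 1 (intervocalic voicing): /k/ is a voiceless stop between vowels /i/ and /o/, so it voices to [g]. /t/ is a voiceless stop between vowels /o/ and /i/, so it voices to [d]. /bikotiabazlavogl/ → bigodiabazlavogl.
Rule 2 (intervocalic spirantization): /d/ is a stop between vowels /o/ and /i/, so it spirantizes to the fricative [z]. /b/ is a stop between vowels /a/ and /a/, so it spirantizes to the fricative [v]. /bigodiabazlavogl/ → bigoziavazlavogl.
Rule 3 (regressive voicing assimilation): no segment meets the environment; /bigoziavazlavogl/ is unchanged.
Rule 4 (final cluster simplification): /l/ is the second consonant of a word-final cluster /gl/, so it deletes. /bigoziavazlavogl/ → bigoziavazlavog.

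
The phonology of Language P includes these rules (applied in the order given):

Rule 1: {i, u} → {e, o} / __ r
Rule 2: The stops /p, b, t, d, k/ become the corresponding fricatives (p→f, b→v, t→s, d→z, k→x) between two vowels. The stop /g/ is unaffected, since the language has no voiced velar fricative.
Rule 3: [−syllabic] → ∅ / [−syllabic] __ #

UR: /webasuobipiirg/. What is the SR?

wevasuovifier

Rule 1 (pre-rhotic lowering): /i/ is a high vowel immediately before /r/, so it lowers to [e]. /webasuobipiirg/ → webasuobipierg.
Rule 2 (intervocalic spirantization): /b/ is a stop between vowels /e/ and /a/, so it spirantizes to the fricative [v]. /b/ is a stop between vowels /o/ and /i/, so it spirantizes to the fricative [v]. /p/ is a stop between vowels /i/ and /i/, so it spirantizes to the fricative [f]. /webasuobipierg/ → wevasuovifierg.
Rule 3 (final cluster simplification): /g/ is the second consonant of a word-final cluster /rg/, so it deletes. /wevasuovifierg/ → wevasuovifier.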